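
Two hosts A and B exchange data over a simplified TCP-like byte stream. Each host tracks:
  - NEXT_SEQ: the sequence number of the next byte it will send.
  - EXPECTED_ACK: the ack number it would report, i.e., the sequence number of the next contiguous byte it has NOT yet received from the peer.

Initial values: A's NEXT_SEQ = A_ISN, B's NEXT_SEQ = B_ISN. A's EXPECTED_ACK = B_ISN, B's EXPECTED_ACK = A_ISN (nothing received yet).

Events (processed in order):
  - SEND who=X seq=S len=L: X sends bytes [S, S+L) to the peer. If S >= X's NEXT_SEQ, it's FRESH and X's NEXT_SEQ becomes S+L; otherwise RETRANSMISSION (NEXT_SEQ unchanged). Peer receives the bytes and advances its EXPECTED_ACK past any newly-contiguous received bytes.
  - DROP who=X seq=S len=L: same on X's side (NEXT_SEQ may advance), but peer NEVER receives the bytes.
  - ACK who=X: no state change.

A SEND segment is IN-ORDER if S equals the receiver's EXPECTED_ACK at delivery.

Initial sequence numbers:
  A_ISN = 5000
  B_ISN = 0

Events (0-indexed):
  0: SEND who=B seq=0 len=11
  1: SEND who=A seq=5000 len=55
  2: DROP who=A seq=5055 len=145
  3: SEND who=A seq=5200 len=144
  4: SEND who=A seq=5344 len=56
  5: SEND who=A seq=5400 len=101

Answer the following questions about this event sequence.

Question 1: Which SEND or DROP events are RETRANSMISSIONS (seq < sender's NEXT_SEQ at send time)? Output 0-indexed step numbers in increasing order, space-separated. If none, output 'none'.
Step 0: SEND seq=0 -> fresh
Step 1: SEND seq=5000 -> fresh
Step 2: DROP seq=5055 -> fresh
Step 3: SEND seq=5200 -> fresh
Step 4: SEND seq=5344 -> fresh
Step 5: SEND seq=5400 -> fresh

Answer: none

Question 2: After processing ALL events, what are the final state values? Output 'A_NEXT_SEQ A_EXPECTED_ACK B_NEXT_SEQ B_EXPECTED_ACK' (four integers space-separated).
After event 0: A_seq=5000 A_ack=11 B_seq=11 B_ack=5000
After event 1: A_seq=5055 A_ack=11 B_seq=11 B_ack=5055
After event 2: A_seq=5200 A_ack=11 B_seq=11 B_ack=5055
After event 3: A_seq=5344 A_ack=11 B_seq=11 B_ack=5055
After event 4: A_seq=5400 A_ack=11 B_seq=11 B_ack=5055
After event 5: A_seq=5501 A_ack=11 B_seq=11 B_ack=5055

Answer: 5501 11 11 5055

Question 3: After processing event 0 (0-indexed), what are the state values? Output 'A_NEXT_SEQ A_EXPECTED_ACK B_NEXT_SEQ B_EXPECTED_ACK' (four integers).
After event 0: A_seq=5000 A_ack=11 B_seq=11 B_ack=5000

5000 11 11 5000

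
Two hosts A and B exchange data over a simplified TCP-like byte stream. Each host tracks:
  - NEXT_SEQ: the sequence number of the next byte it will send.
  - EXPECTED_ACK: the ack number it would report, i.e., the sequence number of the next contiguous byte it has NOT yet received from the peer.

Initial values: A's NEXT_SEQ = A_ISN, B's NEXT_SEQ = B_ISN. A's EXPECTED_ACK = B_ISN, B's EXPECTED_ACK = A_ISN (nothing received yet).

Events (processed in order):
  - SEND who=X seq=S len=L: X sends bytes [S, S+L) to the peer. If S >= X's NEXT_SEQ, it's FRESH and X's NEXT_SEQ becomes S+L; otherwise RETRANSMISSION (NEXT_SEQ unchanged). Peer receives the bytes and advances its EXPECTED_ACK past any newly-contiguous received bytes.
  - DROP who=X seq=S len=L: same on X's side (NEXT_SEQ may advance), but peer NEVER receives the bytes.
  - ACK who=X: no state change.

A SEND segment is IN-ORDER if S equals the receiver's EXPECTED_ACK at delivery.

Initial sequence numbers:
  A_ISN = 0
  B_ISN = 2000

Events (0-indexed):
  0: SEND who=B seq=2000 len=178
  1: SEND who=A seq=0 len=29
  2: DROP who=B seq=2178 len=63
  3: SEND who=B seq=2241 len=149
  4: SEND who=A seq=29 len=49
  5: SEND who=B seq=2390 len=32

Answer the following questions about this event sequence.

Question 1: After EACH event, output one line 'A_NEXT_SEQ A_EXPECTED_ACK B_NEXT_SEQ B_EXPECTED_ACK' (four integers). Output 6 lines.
0 2178 2178 0
29 2178 2178 29
29 2178 2241 29
29 2178 2390 29
78 2178 2390 78
78 2178 2422 78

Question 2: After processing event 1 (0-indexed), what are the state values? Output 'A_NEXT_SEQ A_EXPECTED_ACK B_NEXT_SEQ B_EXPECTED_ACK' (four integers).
After event 0: A_seq=0 A_ack=2178 B_seq=2178 B_ack=0
After event 1: A_seq=29 A_ack=2178 B_seq=2178 B_ack=29

29 2178 2178 29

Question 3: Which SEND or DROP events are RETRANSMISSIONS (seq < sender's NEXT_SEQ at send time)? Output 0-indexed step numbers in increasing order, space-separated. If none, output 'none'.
Step 0: SEND seq=2000 -> fresh
Step 1: SEND seq=0 -> fresh
Step 2: DROP seq=2178 -> fresh
Step 3: SEND seq=2241 -> fresh
Step 4: SEND seq=29 -> fresh
Step 5: SEND seq=2390 -> fresh

Answer: none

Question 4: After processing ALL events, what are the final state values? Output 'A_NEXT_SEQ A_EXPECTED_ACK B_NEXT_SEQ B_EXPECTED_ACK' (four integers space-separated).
After event 0: A_seq=0 A_ack=2178 B_seq=2178 B_ack=0
After event 1: A_seq=29 A_ack=2178 B_seq=2178 B_ack=29
After event 2: A_seq=29 A_ack=2178 B_seq=2241 B_ack=29
After event 3: A_seq=29 A_ack=2178 B_seq=2390 B_ack=29
After event 4: A_seq=78 A_ack=2178 B_seq=2390 B_ack=78
After event 5: A_seq=78 A_ack=2178 B_seq=2422 B_ack=78

Answer: 78 2178 2422 78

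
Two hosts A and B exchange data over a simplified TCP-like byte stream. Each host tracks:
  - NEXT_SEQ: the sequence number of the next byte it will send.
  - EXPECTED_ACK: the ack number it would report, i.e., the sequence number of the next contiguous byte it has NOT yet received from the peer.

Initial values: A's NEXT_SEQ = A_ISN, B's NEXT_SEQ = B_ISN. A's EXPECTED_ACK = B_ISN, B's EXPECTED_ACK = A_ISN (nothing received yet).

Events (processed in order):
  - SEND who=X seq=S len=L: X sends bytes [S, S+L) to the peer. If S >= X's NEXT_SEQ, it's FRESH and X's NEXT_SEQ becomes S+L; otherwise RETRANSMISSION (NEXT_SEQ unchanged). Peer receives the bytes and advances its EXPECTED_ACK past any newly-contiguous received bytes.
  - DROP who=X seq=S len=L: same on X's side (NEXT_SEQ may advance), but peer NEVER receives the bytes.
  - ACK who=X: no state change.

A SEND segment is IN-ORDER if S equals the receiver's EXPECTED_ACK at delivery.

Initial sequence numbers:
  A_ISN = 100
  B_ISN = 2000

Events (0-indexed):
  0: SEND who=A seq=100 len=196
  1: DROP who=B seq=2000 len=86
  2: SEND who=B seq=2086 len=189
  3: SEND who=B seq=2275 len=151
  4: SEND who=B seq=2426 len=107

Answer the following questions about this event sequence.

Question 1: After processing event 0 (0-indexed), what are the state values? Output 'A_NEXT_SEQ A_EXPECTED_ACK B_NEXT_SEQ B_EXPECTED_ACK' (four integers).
After event 0: A_seq=296 A_ack=2000 B_seq=2000 B_ack=296

296 2000 2000 296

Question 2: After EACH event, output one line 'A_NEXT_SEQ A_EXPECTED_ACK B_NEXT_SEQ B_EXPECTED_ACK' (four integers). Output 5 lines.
296 2000 2000 296
296 2000 2086 296
296 2000 2275 296
296 2000 2426 296
296 2000 2533 296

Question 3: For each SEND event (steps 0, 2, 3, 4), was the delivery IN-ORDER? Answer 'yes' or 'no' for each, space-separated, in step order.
Step 0: SEND seq=100 -> in-order
Step 2: SEND seq=2086 -> out-of-order
Step 3: SEND seq=2275 -> out-of-order
Step 4: SEND seq=2426 -> out-of-order

Answer: yes no no no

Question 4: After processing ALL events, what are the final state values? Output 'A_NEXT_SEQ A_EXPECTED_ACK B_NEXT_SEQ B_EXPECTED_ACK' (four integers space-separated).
After event 0: A_seq=296 A_ack=2000 B_seq=2000 B_ack=296
After event 1: A_seq=296 A_ack=2000 B_seq=2086 B_ack=296
After event 2: A_seq=296 A_ack=2000 B_seq=2275 B_ack=296
After event 3: A_seq=296 A_ack=2000 B_seq=2426 B_ack=296
After event 4: A_seq=296 A_ack=2000 B_seq=2533 B_ack=296

Answer: 296 2000 2533 296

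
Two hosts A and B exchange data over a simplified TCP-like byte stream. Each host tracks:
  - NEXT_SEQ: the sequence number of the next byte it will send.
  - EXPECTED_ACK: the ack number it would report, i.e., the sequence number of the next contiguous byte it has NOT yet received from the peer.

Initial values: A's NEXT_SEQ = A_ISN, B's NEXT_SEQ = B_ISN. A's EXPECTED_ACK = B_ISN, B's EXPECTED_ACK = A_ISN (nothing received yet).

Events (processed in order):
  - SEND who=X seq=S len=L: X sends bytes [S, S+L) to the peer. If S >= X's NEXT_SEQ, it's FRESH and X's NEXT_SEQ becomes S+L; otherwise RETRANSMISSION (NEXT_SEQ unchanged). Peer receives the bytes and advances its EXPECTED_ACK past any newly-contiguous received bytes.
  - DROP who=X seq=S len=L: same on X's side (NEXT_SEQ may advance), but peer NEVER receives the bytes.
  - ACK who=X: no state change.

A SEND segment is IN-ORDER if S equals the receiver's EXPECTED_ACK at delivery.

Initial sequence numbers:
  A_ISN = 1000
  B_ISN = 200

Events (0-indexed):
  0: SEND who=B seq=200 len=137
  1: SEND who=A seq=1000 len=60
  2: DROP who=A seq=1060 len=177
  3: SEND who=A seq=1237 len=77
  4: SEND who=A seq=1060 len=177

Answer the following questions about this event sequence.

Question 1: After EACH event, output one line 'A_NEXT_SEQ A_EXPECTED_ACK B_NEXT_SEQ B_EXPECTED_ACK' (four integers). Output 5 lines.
1000 337 337 1000
1060 337 337 1060
1237 337 337 1060
1314 337 337 1060
1314 337 337 1314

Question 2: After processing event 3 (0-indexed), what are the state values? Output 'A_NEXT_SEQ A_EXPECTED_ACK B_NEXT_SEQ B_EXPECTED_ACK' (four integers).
After event 0: A_seq=1000 A_ack=337 B_seq=337 B_ack=1000
After event 1: A_seq=1060 A_ack=337 B_seq=337 B_ack=1060
After event 2: A_seq=1237 A_ack=337 B_seq=337 B_ack=1060
After event 3: A_seq=1314 A_ack=337 B_seq=337 B_ack=1060

1314 337 337 1060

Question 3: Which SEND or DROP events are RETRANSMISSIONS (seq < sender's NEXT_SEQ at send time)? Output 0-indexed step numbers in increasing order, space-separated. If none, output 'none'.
Answer: 4

Derivation:
Step 0: SEND seq=200 -> fresh
Step 1: SEND seq=1000 -> fresh
Step 2: DROP seq=1060 -> fresh
Step 3: SEND seq=1237 -> fresh
Step 4: SEND seq=1060 -> retransmit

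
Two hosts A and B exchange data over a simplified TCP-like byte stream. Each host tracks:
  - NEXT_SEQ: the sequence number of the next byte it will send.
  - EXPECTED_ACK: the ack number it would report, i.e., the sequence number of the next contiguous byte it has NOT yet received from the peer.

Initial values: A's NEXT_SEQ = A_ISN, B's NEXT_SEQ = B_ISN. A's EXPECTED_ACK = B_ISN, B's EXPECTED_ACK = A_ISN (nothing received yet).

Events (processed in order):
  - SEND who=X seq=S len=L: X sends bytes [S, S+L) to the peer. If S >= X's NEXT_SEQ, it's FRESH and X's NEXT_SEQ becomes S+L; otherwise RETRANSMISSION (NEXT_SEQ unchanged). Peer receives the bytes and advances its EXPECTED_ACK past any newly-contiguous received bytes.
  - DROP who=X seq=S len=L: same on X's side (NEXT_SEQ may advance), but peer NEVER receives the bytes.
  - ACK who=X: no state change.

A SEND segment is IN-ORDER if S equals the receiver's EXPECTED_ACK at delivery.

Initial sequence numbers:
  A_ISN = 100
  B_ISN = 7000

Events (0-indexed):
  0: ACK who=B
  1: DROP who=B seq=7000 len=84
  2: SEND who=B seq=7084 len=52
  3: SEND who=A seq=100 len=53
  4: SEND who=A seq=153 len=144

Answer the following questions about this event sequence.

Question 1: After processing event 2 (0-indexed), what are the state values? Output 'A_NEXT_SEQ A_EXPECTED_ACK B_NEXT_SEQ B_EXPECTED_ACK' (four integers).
After event 0: A_seq=100 A_ack=7000 B_seq=7000 B_ack=100
After event 1: A_seq=100 A_ack=7000 B_seq=7084 B_ack=100
After event 2: A_seq=100 A_ack=7000 B_seq=7136 B_ack=100

100 7000 7136 100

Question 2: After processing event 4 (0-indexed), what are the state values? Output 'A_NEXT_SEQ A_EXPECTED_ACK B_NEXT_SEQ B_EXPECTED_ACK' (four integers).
After event 0: A_seq=100 A_ack=7000 B_seq=7000 B_ack=100
After event 1: A_seq=100 A_ack=7000 B_seq=7084 B_ack=100
After event 2: A_seq=100 A_ack=7000 B_seq=7136 B_ack=100
After event 3: A_seq=153 A_ack=7000 B_seq=7136 B_ack=153
After event 4: A_seq=297 A_ack=7000 B_seq=7136 B_ack=297

297 7000 7136 297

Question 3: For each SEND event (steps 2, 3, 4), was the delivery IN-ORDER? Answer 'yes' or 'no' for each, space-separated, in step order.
Answer: no yes yes

Derivation:
Step 2: SEND seq=7084 -> out-of-order
Step 3: SEND seq=100 -> in-order
Step 4: SEND seq=153 -> in-order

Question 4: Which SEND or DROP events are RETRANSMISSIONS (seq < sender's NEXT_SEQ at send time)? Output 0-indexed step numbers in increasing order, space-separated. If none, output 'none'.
Answer: none

Derivation:
Step 1: DROP seq=7000 -> fresh
Step 2: SEND seq=7084 -> fresh
Step 3: SEND seq=100 -> fresh
Step 4: SEND seq=153 -> fresh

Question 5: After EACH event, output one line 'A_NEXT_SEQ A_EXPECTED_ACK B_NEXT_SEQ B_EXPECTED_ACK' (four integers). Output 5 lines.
100 7000 7000 100
100 7000 7084 100
100 7000 7136 100
153 7000 7136 153
297 7000 7136 297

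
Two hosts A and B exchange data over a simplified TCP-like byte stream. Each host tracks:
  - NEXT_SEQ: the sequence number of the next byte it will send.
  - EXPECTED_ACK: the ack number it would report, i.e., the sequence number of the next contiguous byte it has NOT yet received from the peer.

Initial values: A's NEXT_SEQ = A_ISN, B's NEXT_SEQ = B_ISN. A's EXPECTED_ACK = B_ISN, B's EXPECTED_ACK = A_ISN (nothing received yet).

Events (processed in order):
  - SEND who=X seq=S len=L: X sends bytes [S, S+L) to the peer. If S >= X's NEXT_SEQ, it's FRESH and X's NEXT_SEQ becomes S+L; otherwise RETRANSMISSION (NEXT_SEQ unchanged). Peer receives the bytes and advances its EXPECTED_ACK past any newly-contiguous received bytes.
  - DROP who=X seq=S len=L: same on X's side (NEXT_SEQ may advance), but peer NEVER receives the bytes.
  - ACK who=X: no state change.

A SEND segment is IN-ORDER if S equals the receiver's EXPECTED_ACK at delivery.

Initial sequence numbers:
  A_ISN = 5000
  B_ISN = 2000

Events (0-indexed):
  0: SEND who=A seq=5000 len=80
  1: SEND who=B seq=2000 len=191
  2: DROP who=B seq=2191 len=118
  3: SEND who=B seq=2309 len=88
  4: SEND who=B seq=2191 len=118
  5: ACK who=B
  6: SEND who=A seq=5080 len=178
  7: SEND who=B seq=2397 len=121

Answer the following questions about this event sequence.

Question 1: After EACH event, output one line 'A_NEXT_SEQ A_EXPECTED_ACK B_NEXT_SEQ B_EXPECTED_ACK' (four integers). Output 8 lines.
5080 2000 2000 5080
5080 2191 2191 5080
5080 2191 2309 5080
5080 2191 2397 5080
5080 2397 2397 5080
5080 2397 2397 5080
5258 2397 2397 5258
5258 2518 2518 5258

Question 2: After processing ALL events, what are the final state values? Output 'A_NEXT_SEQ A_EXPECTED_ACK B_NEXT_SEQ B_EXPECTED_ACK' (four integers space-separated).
Answer: 5258 2518 2518 5258

Derivation:
After event 0: A_seq=5080 A_ack=2000 B_seq=2000 B_ack=5080
After event 1: A_seq=5080 A_ack=2191 B_seq=2191 B_ack=5080
After event 2: A_seq=5080 A_ack=2191 B_seq=2309 B_ack=5080
After event 3: A_seq=5080 A_ack=2191 B_seq=2397 B_ack=5080
After event 4: A_seq=5080 A_ack=2397 B_seq=2397 B_ack=5080
After event 5: A_seq=5080 A_ack=2397 B_seq=2397 B_ack=5080
After event 6: A_seq=5258 A_ack=2397 B_seq=2397 B_ack=5258
After event 7: A_seq=5258 A_ack=2518 B_seq=2518 B_ack=5258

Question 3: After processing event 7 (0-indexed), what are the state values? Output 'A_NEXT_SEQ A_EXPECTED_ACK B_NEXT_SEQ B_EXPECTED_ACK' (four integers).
After event 0: A_seq=5080 A_ack=2000 B_seq=2000 B_ack=5080
After event 1: A_seq=5080 A_ack=2191 B_seq=2191 B_ack=5080
After event 2: A_seq=5080 A_ack=2191 B_seq=2309 B_ack=5080
After event 3: A_seq=5080 A_ack=2191 B_seq=2397 B_ack=5080
After event 4: A_seq=5080 A_ack=2397 B_seq=2397 B_ack=5080
After event 5: A_seq=5080 A_ack=2397 B_seq=2397 B_ack=5080
After event 6: A_seq=5258 A_ack=2397 B_seq=2397 B_ack=5258
After event 7: A_seq=5258 A_ack=2518 B_seq=2518 B_ack=5258

5258 2518 2518 5258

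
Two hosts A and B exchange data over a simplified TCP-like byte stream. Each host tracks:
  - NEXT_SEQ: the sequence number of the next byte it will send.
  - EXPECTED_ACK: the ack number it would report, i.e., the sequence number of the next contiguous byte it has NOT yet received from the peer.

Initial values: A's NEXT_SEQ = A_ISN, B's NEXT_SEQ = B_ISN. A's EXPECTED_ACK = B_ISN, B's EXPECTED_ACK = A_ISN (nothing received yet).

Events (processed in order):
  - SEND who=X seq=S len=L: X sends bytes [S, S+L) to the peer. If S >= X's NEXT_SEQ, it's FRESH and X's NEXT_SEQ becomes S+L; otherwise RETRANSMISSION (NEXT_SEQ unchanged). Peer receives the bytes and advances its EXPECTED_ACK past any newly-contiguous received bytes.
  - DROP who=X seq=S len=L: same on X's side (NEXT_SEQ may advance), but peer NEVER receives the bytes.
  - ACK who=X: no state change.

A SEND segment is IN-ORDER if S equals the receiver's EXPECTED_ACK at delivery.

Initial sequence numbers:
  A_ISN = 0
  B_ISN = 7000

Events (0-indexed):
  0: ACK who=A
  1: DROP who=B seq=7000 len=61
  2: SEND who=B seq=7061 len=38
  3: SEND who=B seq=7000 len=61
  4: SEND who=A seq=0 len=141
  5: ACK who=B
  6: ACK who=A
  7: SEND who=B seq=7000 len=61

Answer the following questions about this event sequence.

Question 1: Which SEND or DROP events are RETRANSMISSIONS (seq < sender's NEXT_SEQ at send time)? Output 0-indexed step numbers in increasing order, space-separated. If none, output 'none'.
Answer: 3 7

Derivation:
Step 1: DROP seq=7000 -> fresh
Step 2: SEND seq=7061 -> fresh
Step 3: SEND seq=7000 -> retransmit
Step 4: SEND seq=0 -> fresh
Step 7: SEND seq=7000 -> retransmit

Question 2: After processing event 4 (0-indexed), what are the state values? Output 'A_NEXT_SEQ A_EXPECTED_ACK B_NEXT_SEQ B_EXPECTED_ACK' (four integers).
After event 0: A_seq=0 A_ack=7000 B_seq=7000 B_ack=0
After event 1: A_seq=0 A_ack=7000 B_seq=7061 B_ack=0
After event 2: A_seq=0 A_ack=7000 B_seq=7099 B_ack=0
After event 3: A_seq=0 A_ack=7099 B_seq=7099 B_ack=0
After event 4: A_seq=141 A_ack=7099 B_seq=7099 B_ack=141

141 7099 7099 141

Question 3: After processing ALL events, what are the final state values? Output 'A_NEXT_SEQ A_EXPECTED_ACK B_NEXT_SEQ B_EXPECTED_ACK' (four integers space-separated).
After event 0: A_seq=0 A_ack=7000 B_seq=7000 B_ack=0
After event 1: A_seq=0 A_ack=7000 B_seq=7061 B_ack=0
After event 2: A_seq=0 A_ack=7000 B_seq=7099 B_ack=0
After event 3: A_seq=0 A_ack=7099 B_seq=7099 B_ack=0
After event 4: A_seq=141 A_ack=7099 B_seq=7099 B_ack=141
After event 5: A_seq=141 A_ack=7099 B_seq=7099 B_ack=141
After event 6: A_seq=141 A_ack=7099 B_seq=7099 B_ack=141
After event 7: A_seq=141 A_ack=7099 B_seq=7099 B_ack=141

Answer: 141 7099 7099 141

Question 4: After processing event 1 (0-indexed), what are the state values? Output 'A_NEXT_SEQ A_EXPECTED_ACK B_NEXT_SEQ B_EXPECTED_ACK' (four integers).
After event 0: A_seq=0 A_ack=7000 B_seq=7000 B_ack=0
After event 1: A_seq=0 A_ack=7000 B_seq=7061 B_ack=0

0 7000 7061 0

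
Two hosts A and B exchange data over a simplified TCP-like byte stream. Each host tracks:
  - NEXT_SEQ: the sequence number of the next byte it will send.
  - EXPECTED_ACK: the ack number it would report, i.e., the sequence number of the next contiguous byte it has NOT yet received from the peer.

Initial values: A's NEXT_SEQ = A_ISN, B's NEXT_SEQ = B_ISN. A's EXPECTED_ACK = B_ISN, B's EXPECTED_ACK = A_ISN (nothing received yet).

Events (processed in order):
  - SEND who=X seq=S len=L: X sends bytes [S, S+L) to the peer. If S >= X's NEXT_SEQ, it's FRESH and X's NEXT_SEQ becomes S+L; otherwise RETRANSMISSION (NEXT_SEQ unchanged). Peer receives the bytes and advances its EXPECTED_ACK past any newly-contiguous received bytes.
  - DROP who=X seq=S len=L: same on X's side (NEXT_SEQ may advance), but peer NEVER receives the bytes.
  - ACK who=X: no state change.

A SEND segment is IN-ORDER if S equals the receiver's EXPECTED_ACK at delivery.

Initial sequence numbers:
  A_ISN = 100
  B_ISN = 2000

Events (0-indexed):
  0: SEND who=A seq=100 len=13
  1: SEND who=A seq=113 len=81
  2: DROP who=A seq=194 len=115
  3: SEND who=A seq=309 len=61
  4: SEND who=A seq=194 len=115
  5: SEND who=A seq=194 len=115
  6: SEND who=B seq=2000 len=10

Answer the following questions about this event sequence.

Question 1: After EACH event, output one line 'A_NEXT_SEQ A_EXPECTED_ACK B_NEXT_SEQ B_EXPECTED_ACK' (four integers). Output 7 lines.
113 2000 2000 113
194 2000 2000 194
309 2000 2000 194
370 2000 2000 194
370 2000 2000 370
370 2000 2000 370
370 2010 2010 370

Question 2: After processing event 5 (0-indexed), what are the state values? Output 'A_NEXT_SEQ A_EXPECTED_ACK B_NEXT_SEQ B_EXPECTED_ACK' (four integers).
After event 0: A_seq=113 A_ack=2000 B_seq=2000 B_ack=113
After event 1: A_seq=194 A_ack=2000 B_seq=2000 B_ack=194
After event 2: A_seq=309 A_ack=2000 B_seq=2000 B_ack=194
After event 3: A_seq=370 A_ack=2000 B_seq=2000 B_ack=194
After event 4: A_seq=370 A_ack=2000 B_seq=2000 B_ack=370
After event 5: A_seq=370 A_ack=2000 B_seq=2000 B_ack=370

370 2000 2000 370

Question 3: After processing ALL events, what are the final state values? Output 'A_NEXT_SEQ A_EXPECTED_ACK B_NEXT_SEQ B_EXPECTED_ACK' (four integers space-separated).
After event 0: A_seq=113 A_ack=2000 B_seq=2000 B_ack=113
After event 1: A_seq=194 A_ack=2000 B_seq=2000 B_ack=194
After event 2: A_seq=309 A_ack=2000 B_seq=2000 B_ack=194
After event 3: A_seq=370 A_ack=2000 B_seq=2000 B_ack=194
After event 4: A_seq=370 A_ack=2000 B_seq=2000 B_ack=370
After event 5: A_seq=370 A_ack=2000 B_seq=2000 B_ack=370
After event 6: A_seq=370 A_ack=2010 B_seq=2010 B_ack=370

Answer: 370 2010 2010 370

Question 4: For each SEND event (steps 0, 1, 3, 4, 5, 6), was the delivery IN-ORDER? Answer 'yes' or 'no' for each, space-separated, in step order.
Answer: yes yes no yes no yes

Derivation:
Step 0: SEND seq=100 -> in-order
Step 1: SEND seq=113 -> in-order
Step 3: SEND seq=309 -> out-of-order
Step 4: SEND seq=194 -> in-order
Step 5: SEND seq=194 -> out-of-order
Step 6: SEND seq=2000 -> in-order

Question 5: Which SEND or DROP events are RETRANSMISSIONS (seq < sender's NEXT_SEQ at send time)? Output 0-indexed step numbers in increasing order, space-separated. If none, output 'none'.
Answer: 4 5

Derivation:
Step 0: SEND seq=100 -> fresh
Step 1: SEND seq=113 -> fresh
Step 2: DROP seq=194 -> fresh
Step 3: SEND seq=309 -> fresh
Step 4: SEND seq=194 -> retransmit
Step 5: SEND seq=194 -> retransmit
Step 6: SEND seq=2000 -> fresh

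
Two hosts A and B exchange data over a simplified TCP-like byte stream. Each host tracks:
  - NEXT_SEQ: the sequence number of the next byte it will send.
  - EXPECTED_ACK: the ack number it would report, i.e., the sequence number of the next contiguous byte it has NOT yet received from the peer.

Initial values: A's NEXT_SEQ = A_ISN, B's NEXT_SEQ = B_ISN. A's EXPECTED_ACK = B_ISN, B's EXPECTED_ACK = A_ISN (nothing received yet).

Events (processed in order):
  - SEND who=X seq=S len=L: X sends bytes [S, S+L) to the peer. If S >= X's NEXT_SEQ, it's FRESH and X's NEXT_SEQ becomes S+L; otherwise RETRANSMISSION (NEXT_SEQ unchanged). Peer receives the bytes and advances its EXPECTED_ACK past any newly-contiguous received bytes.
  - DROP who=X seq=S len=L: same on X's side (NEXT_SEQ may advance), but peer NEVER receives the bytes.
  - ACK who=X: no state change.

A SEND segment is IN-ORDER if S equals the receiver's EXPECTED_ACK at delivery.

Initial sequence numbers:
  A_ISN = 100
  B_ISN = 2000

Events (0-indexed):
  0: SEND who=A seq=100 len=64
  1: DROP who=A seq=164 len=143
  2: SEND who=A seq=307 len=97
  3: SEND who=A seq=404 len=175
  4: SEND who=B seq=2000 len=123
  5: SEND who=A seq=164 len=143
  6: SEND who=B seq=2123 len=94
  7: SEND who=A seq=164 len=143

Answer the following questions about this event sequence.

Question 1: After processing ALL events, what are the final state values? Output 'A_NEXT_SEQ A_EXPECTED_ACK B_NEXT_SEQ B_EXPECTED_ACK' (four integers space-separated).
After event 0: A_seq=164 A_ack=2000 B_seq=2000 B_ack=164
After event 1: A_seq=307 A_ack=2000 B_seq=2000 B_ack=164
After event 2: A_seq=404 A_ack=2000 B_seq=2000 B_ack=164
After event 3: A_seq=579 A_ack=2000 B_seq=2000 B_ack=164
After event 4: A_seq=579 A_ack=2123 B_seq=2123 B_ack=164
After event 5: A_seq=579 A_ack=2123 B_seq=2123 B_ack=579
After event 6: A_seq=579 A_ack=2217 B_seq=2217 B_ack=579
After event 7: A_seq=579 A_ack=2217 B_seq=2217 B_ack=579

Answer: 579 2217 2217 579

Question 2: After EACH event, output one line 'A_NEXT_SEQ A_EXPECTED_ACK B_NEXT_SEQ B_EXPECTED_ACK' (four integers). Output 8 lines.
164 2000 2000 164
307 2000 2000 164
404 2000 2000 164
579 2000 2000 164
579 2123 2123 164
579 2123 2123 579
579 2217 2217 579
579 2217 2217 579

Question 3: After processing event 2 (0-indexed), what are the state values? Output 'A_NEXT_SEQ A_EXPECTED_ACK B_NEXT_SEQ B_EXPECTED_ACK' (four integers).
After event 0: A_seq=164 A_ack=2000 B_seq=2000 B_ack=164
After event 1: A_seq=307 A_ack=2000 B_seq=2000 B_ack=164
After event 2: A_seq=404 A_ack=2000 B_seq=2000 B_ack=164

404 2000 2000 164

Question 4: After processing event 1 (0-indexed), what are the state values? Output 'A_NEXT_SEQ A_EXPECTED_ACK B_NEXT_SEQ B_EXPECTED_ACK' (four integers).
After event 0: A_seq=164 A_ack=2000 B_seq=2000 B_ack=164
After event 1: A_seq=307 A_ack=2000 B_seq=2000 B_ack=164

307 2000 2000 164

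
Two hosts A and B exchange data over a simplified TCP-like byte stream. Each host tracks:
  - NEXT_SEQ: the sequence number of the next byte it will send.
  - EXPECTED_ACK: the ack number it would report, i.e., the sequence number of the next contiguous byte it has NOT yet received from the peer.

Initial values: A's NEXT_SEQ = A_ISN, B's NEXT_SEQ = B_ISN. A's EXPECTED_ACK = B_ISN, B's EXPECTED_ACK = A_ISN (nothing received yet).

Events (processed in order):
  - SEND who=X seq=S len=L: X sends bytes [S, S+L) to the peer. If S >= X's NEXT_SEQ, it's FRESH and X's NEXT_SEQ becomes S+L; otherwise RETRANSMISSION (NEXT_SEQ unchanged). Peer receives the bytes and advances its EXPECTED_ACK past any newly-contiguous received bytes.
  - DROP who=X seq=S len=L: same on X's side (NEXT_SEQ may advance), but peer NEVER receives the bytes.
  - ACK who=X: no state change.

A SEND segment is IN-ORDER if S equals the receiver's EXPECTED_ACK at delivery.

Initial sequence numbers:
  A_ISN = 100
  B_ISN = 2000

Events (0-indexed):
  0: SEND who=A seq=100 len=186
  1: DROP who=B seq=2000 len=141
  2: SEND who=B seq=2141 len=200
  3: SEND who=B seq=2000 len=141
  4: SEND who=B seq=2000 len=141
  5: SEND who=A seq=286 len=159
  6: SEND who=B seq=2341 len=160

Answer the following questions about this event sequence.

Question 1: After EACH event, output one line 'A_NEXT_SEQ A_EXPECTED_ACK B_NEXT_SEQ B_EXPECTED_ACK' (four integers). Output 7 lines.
286 2000 2000 286
286 2000 2141 286
286 2000 2341 286
286 2341 2341 286
286 2341 2341 286
445 2341 2341 445
445 2501 2501 445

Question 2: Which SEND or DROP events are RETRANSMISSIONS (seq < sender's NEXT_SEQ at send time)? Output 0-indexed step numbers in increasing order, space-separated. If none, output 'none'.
Step 0: SEND seq=100 -> fresh
Step 1: DROP seq=2000 -> fresh
Step 2: SEND seq=2141 -> fresh
Step 3: SEND seq=2000 -> retransmit
Step 4: SEND seq=2000 -> retransmit
Step 5: SEND seq=286 -> fresh
Step 6: SEND seq=2341 -> fresh

Answer: 3 4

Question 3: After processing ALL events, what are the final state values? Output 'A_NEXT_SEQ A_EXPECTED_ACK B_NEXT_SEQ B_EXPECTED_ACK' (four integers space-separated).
After event 0: A_seq=286 A_ack=2000 B_seq=2000 B_ack=286
After event 1: A_seq=286 A_ack=2000 B_seq=2141 B_ack=286
After event 2: A_seq=286 A_ack=2000 B_seq=2341 B_ack=286
After event 3: A_seq=286 A_ack=2341 B_seq=2341 B_ack=286
After event 4: A_seq=286 A_ack=2341 B_seq=2341 B_ack=286
After event 5: A_seq=445 A_ack=2341 B_seq=2341 B_ack=445
After event 6: A_seq=445 A_ack=2501 B_seq=2501 B_ack=445

Answer: 445 2501 2501 445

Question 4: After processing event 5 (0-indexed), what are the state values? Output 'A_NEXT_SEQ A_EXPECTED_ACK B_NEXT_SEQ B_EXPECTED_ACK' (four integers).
After event 0: A_seq=286 A_ack=2000 B_seq=2000 B_ack=286
After event 1: A_seq=286 A_ack=2000 B_seq=2141 B_ack=286
After event 2: A_seq=286 A_ack=2000 B_seq=2341 B_ack=286
After event 3: A_seq=286 A_ack=2341 B_seq=2341 B_ack=286
After event 4: A_seq=286 A_ack=2341 B_seq=2341 B_ack=286
After event 5: A_seq=445 A_ack=2341 B_seq=2341 B_ack=445

445 2341 2341 445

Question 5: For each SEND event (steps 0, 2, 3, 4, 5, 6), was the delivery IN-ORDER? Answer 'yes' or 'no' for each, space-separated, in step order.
Answer: yes no yes no yes yes

Derivation:
Step 0: SEND seq=100 -> in-order
Step 2: SEND seq=2141 -> out-of-order
Step 3: SEND seq=2000 -> in-order
Step 4: SEND seq=2000 -> out-of-order
Step 5: SEND seq=286 -> in-order
Step 6: SEND seq=2341 -> in-order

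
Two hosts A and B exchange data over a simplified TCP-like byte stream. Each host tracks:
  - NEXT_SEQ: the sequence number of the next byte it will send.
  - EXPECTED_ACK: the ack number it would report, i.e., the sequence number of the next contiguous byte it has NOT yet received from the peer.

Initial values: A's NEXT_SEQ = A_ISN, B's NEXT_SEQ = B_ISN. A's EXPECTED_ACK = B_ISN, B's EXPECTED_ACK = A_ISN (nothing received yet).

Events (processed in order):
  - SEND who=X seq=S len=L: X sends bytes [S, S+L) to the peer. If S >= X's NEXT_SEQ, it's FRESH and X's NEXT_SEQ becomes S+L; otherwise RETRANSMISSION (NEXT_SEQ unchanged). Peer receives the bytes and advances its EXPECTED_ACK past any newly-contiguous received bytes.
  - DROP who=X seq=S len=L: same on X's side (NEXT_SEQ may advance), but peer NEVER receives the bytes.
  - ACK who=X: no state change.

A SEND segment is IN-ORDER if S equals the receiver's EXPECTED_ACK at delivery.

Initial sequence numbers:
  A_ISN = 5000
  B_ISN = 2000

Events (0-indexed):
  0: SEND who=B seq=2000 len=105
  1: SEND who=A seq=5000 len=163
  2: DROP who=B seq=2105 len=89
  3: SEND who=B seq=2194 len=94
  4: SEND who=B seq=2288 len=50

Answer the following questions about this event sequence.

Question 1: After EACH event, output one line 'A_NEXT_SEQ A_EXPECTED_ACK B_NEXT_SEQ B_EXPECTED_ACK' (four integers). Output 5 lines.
5000 2105 2105 5000
5163 2105 2105 5163
5163 2105 2194 5163
5163 2105 2288 5163
5163 2105 2338 5163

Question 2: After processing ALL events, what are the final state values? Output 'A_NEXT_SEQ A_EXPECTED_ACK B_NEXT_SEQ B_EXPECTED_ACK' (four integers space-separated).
Answer: 5163 2105 2338 5163

Derivation:
After event 0: A_seq=5000 A_ack=2105 B_seq=2105 B_ack=5000
After event 1: A_seq=5163 A_ack=2105 B_seq=2105 B_ack=5163
After event 2: A_seq=5163 A_ack=2105 B_seq=2194 B_ack=5163
After event 3: A_seq=5163 A_ack=2105 B_seq=2288 B_ack=5163
After event 4: A_seq=5163 A_ack=2105 B_seq=2338 B_ack=5163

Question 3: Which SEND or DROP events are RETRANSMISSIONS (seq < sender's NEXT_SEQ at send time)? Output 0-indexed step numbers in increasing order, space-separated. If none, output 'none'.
Step 0: SEND seq=2000 -> fresh
Step 1: SEND seq=5000 -> fresh
Step 2: DROP seq=2105 -> fresh
Step 3: SEND seq=2194 -> fresh
Step 4: SEND seq=2288 -> fresh

Answer: none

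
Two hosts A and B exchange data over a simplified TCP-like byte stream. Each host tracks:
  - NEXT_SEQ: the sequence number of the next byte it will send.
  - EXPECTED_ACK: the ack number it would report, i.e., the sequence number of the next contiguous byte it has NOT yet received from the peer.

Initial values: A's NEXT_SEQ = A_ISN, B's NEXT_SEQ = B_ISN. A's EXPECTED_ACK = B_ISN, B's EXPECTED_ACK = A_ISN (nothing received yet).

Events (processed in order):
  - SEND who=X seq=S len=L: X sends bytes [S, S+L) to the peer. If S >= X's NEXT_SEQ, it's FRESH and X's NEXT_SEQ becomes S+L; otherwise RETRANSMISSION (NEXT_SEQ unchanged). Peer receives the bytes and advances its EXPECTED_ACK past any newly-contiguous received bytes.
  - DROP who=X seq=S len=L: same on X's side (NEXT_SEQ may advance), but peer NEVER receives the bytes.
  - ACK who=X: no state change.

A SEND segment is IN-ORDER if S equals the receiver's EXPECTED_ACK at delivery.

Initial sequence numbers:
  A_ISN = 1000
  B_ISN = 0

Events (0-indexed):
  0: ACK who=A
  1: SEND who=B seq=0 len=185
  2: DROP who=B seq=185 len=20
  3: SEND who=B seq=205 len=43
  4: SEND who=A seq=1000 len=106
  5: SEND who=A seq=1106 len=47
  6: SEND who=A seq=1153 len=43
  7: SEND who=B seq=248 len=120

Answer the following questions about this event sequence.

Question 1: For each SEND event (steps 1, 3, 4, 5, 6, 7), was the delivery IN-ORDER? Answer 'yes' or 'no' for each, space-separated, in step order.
Answer: yes no yes yes yes no

Derivation:
Step 1: SEND seq=0 -> in-order
Step 3: SEND seq=205 -> out-of-order
Step 4: SEND seq=1000 -> in-order
Step 5: SEND seq=1106 -> in-order
Step 6: SEND seq=1153 -> in-order
Step 7: SEND seq=248 -> out-of-order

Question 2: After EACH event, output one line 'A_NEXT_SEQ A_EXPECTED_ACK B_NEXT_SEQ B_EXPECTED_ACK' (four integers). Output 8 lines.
1000 0 0 1000
1000 185 185 1000
1000 185 205 1000
1000 185 248 1000
1106 185 248 1106
1153 185 248 1153
1196 185 248 1196
1196 185 368 1196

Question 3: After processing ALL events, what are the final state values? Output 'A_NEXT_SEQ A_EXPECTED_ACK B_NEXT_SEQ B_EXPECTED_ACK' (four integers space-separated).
Answer: 1196 185 368 1196

Derivation:
After event 0: A_seq=1000 A_ack=0 B_seq=0 B_ack=1000
After event 1: A_seq=1000 A_ack=185 B_seq=185 B_ack=1000
After event 2: A_seq=1000 A_ack=185 B_seq=205 B_ack=1000
After event 3: A_seq=1000 A_ack=185 B_seq=248 B_ack=1000
After event 4: A_seq=1106 A_ack=185 B_seq=248 B_ack=1106
After event 5: A_seq=1153 A_ack=185 B_seq=248 B_ack=1153
After event 6: A_seq=1196 A_ack=185 B_seq=248 B_ack=1196
After event 7: A_seq=1196 A_ack=185 B_seq=368 B_ack=1196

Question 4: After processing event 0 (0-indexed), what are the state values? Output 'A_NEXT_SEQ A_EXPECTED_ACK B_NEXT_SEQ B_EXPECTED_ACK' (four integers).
After event 0: A_seq=1000 A_ack=0 B_seq=0 B_ack=1000

1000 0 0 1000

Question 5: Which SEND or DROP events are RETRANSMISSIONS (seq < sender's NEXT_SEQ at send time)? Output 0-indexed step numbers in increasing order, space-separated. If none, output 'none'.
Answer: none

Derivation:
Step 1: SEND seq=0 -> fresh
Step 2: DROP seq=185 -> fresh
Step 3: SEND seq=205 -> fresh
Step 4: SEND seq=1000 -> fresh
Step 5: SEND seq=1106 -> fresh
Step 6: SEND seq=1153 -> fresh
Step 7: SEND seq=248 -> fresh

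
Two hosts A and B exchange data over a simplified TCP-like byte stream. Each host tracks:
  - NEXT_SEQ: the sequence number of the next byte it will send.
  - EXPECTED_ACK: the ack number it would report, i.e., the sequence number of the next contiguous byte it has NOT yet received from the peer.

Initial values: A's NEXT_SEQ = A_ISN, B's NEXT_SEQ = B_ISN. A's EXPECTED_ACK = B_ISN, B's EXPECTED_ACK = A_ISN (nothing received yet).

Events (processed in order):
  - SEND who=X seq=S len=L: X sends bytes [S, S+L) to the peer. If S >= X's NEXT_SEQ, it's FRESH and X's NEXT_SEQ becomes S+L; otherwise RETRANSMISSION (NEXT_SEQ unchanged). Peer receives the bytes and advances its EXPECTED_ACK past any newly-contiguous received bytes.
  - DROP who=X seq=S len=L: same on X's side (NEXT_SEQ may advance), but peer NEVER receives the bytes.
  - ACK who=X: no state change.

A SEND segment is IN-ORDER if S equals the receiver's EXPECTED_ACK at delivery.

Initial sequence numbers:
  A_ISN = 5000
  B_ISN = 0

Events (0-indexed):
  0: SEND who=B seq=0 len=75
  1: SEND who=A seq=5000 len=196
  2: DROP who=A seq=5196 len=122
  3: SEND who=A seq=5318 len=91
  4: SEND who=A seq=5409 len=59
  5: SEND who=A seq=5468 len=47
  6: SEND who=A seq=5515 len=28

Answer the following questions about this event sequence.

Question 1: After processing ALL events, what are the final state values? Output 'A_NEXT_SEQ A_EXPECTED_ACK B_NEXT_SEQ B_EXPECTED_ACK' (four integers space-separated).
Answer: 5543 75 75 5196

Derivation:
After event 0: A_seq=5000 A_ack=75 B_seq=75 B_ack=5000
After event 1: A_seq=5196 A_ack=75 B_seq=75 B_ack=5196
After event 2: A_seq=5318 A_ack=75 B_seq=75 B_ack=5196
After event 3: A_seq=5409 A_ack=75 B_seq=75 B_ack=5196
After event 4: A_seq=5468 A_ack=75 B_seq=75 B_ack=5196
After event 5: A_seq=5515 A_ack=75 B_seq=75 B_ack=5196
After event 6: A_seq=5543 A_ack=75 B_seq=75 B_ack=5196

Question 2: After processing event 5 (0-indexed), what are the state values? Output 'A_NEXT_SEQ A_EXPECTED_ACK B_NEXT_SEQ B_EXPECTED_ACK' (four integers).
After event 0: A_seq=5000 A_ack=75 B_seq=75 B_ack=5000
After event 1: A_seq=5196 A_ack=75 B_seq=75 B_ack=5196
After event 2: A_seq=5318 A_ack=75 B_seq=75 B_ack=5196
After event 3: A_seq=5409 A_ack=75 B_seq=75 B_ack=5196
After event 4: A_seq=5468 A_ack=75 B_seq=75 B_ack=5196
After event 5: A_seq=5515 A_ack=75 B_seq=75 B_ack=5196

5515 75 75 5196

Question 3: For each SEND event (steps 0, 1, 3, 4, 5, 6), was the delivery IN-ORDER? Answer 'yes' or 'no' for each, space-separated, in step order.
Answer: yes yes no no no no

Derivation:
Step 0: SEND seq=0 -> in-order
Step 1: SEND seq=5000 -> in-order
Step 3: SEND seq=5318 -> out-of-order
Step 4: SEND seq=5409 -> out-of-order
Step 5: SEND seq=5468 -> out-of-order
Step 6: SEND seq=5515 -> out-of-order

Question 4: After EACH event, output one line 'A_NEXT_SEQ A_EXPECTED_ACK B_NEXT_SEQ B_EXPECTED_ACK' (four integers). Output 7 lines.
5000 75 75 5000
5196 75 75 5196
5318 75 75 5196
5409 75 75 5196
5468 75 75 5196
5515 75 75 5196
5543 75 75 5196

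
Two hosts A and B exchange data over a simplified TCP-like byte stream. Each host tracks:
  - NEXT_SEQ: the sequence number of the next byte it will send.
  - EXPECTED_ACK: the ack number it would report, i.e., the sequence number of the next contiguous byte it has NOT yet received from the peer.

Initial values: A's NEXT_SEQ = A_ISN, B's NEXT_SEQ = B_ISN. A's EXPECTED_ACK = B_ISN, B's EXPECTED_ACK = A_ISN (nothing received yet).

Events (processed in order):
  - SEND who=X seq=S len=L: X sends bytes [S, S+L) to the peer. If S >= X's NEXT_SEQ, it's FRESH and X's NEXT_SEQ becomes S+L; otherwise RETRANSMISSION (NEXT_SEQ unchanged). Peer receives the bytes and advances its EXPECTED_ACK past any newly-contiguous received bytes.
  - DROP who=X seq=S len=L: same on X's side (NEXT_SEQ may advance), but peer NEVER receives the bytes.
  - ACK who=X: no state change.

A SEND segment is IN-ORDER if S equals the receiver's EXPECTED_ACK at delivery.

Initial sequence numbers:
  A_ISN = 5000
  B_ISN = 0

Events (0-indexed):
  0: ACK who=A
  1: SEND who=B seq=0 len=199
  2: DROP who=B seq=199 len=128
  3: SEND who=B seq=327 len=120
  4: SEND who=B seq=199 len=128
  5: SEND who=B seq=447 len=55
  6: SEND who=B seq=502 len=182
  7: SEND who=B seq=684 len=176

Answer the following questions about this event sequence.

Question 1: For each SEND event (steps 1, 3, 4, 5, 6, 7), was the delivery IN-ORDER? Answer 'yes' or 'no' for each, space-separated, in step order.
Step 1: SEND seq=0 -> in-order
Step 3: SEND seq=327 -> out-of-order
Step 4: SEND seq=199 -> in-order
Step 5: SEND seq=447 -> in-order
Step 6: SEND seq=502 -> in-order
Step 7: SEND seq=684 -> in-order

Answer: yes no yes yes yes yes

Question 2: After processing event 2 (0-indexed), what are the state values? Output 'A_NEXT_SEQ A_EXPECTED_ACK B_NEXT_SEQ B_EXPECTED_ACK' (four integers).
After event 0: A_seq=5000 A_ack=0 B_seq=0 B_ack=5000
After event 1: A_seq=5000 A_ack=199 B_seq=199 B_ack=5000
After event 2: A_seq=5000 A_ack=199 B_seq=327 B_ack=5000

5000 199 327 5000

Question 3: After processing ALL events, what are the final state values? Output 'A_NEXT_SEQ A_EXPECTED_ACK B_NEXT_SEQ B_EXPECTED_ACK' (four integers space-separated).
Answer: 5000 860 860 5000

Derivation:
After event 0: A_seq=5000 A_ack=0 B_seq=0 B_ack=5000
After event 1: A_seq=5000 A_ack=199 B_seq=199 B_ack=5000
After event 2: A_seq=5000 A_ack=199 B_seq=327 B_ack=5000
After event 3: A_seq=5000 A_ack=199 B_seq=447 B_ack=5000
After event 4: A_seq=5000 A_ack=447 B_seq=447 B_ack=5000
After event 5: A_seq=5000 A_ack=502 B_seq=502 B_ack=5000
After event 6: A_seq=5000 A_ack=684 B_seq=684 B_ack=5000
After event 7: A_seq=5000 A_ack=860 B_seq=860 B_ack=5000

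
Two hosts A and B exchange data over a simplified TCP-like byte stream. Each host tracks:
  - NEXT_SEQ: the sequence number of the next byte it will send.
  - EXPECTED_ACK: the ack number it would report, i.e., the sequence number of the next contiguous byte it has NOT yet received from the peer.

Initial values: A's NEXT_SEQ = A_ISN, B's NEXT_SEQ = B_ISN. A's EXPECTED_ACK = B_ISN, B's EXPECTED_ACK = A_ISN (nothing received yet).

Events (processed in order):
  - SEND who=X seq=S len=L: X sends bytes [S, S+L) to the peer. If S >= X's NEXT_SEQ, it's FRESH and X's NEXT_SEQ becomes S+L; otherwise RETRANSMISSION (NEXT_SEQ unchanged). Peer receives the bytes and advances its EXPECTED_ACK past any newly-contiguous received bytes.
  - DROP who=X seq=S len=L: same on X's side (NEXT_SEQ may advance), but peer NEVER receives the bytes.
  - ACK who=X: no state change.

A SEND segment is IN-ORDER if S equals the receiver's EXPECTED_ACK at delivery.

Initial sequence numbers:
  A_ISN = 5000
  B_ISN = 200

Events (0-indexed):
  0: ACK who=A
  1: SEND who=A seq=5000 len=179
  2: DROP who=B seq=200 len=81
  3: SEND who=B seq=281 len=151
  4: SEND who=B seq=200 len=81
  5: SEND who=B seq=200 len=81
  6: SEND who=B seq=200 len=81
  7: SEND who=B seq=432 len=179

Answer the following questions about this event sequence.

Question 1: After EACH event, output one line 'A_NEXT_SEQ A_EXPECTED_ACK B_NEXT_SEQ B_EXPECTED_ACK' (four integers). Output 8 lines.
5000 200 200 5000
5179 200 200 5179
5179 200 281 5179
5179 200 432 5179
5179 432 432 5179
5179 432 432 5179
5179 432 432 5179
5179 611 611 5179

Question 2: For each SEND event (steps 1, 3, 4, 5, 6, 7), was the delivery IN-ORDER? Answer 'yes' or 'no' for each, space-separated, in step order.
Step 1: SEND seq=5000 -> in-order
Step 3: SEND seq=281 -> out-of-order
Step 4: SEND seq=200 -> in-order
Step 5: SEND seq=200 -> out-of-order
Step 6: SEND seq=200 -> out-of-order
Step 7: SEND seq=432 -> in-order

Answer: yes no yes no no yes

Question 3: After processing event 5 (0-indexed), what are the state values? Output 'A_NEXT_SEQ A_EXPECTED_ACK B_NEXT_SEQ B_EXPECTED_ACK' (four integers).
After event 0: A_seq=5000 A_ack=200 B_seq=200 B_ack=5000
After event 1: A_seq=5179 A_ack=200 B_seq=200 B_ack=5179
After event 2: A_seq=5179 A_ack=200 B_seq=281 B_ack=5179
After event 3: A_seq=5179 A_ack=200 B_seq=432 B_ack=5179
After event 4: A_seq=5179 A_ack=432 B_seq=432 B_ack=5179
After event 5: A_seq=5179 A_ack=432 B_seq=432 B_ack=5179

5179 432 432 5179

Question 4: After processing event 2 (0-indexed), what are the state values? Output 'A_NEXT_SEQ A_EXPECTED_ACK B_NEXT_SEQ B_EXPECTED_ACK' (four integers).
After event 0: A_seq=5000 A_ack=200 B_seq=200 B_ack=5000
After event 1: A_seq=5179 A_ack=200 B_seq=200 B_ack=5179
After event 2: A_seq=5179 A_ack=200 B_seq=281 B_ack=5179

5179 200 281 5179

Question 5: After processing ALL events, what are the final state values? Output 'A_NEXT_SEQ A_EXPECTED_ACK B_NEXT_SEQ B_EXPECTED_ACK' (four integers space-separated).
After event 0: A_seq=5000 A_ack=200 B_seq=200 B_ack=5000
After event 1: A_seq=5179 A_ack=200 B_seq=200 B_ack=5179
After event 2: A_seq=5179 A_ack=200 B_seq=281 B_ack=5179
After event 3: A_seq=5179 A_ack=200 B_seq=432 B_ack=5179
After event 4: A_seq=5179 A_ack=432 B_seq=432 B_ack=5179
After event 5: A_seq=5179 A_ack=432 B_seq=432 B_ack=5179
After event 6: A_seq=5179 A_ack=432 B_seq=432 B_ack=5179
After event 7: A_seq=5179 A_ack=611 B_seq=611 B_ack=5179

Answer: 5179 611 611 5179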